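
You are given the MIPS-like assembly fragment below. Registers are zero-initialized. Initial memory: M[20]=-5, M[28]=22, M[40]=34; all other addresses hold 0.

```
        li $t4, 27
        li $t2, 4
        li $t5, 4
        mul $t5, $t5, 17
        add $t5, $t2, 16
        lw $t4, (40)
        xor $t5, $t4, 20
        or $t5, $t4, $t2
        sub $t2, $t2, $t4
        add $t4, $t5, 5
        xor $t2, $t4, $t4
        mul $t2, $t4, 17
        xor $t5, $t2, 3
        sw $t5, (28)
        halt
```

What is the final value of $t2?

li $t4, 27 → $t4=27
li $t2, 4 → $t2=4
li $t5, 4 → $t5=4
mul $t5, $t5, 17 → $t5=4*17=68
add $t5, $t2, 16 → $t5=4+16=20
lw $t4, (40) → $t4=M[40]=34
xor $t5, $t4, 20 → $t5=34^20=54
or $t5, $t4, $t2 → $t5=34|4=38
sub $t2, $t2, $t4 → $t2=4-34=-30
add $t4, $t5, 5 → $t4=38+5=43
xor $t2, $t4, $t4 → $t2=43^43=0
mul $t2, $t4, 17 → $t2=43*17=731
xor $t5, $t2, 3 → $t5=731^3=728
sw $t5, (28) → M[28]=728
halt.

731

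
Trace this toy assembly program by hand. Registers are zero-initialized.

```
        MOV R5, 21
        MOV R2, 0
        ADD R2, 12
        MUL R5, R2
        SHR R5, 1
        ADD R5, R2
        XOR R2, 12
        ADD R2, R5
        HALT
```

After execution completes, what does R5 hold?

138

MOV R5, 21 → R5=21
MOV R2, 0 → R2=0
ADD R2, 12 → R2=0+12=12
MUL R5, R2 → R5=21*12=252
SHR R5, 1 → R5=252>>1=126
ADD R5, R2 → R5=126+12=138
XOR R2, 12 → R2=12^12=0
ADD R2, R5 → R2=0+138=138
halt.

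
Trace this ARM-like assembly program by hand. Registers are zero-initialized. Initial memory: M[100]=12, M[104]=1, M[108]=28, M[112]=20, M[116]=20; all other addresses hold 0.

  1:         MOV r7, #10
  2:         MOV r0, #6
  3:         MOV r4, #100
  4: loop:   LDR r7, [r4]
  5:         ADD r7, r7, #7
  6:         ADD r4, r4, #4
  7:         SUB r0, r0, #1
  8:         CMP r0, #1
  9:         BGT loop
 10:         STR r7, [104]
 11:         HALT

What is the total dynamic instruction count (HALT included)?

35

r7=10
r0=6
r4=100
r7=M[100]=12
r7=12+7=19
r4=100+4=104
r0=6-1=5
CMP r0, #1  (cmp 5,1)
BGT loop: taken
r7=M[104]=1
r7=1+7=8
r4=104+4=108
r0=5-1=4
CMP r0, #1  (cmp 4,1)
BGT loop: taken
r7=M[108]=28
r7=28+7=35
r4=108+4=112
r0=4-1=3
CMP r0, #1  (cmp 3,1)
BGT loop: taken
r7=M[112]=20
r7=20+7=27
r4=112+4=116
r0=3-1=2
CMP r0, #1  (cmp 2,1)
BGT loop: taken
r7=M[116]=20
r7=20+7=27
r4=116+4=120
r0=2-1=1
CMP r0, #1  (cmp 1,1)
BGT loop: not taken
STR r7, [104] → M[104]=27
halt.
Total executed instructions: 35.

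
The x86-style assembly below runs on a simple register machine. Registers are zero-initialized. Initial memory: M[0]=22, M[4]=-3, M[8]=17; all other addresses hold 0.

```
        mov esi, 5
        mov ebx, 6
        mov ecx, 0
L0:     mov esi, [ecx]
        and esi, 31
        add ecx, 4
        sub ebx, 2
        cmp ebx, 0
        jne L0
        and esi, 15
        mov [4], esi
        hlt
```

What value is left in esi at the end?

esi=5
ebx=6
ecx=0
esi=M[0]=22
esi=22&31=22
ecx=0+4=4
ebx=6-2=4
cmp ebx, 0  (cmp 4,0)
jne L0: taken
esi=M[4]=-3
esi=(-3)&31=29
ecx=4+4=8
ebx=4-2=2
cmp ebx, 0  (cmp 2,0)
jne L0: taken
esi=M[8]=17
esi=17&31=17
ecx=8+4=12
ebx=2-2=0
cmp ebx, 0  (cmp 0,0)
jne L0: not taken
esi=17&15=1
mov [4], esi → M[4]=1
halt.

1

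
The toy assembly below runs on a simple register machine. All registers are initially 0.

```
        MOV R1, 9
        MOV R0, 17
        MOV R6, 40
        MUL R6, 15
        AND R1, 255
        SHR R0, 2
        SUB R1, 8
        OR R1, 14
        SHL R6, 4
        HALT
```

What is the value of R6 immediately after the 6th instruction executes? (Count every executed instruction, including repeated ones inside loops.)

MOV R1, 9 → R1=9
MOV R0, 17 → R0=17
MOV R6, 40 → R6=40
MUL R6, 15 → R6=40*15=600
AND R1, 255 → R1=9&255=9
SHR R0, 2 → R0=17>>2=4
After step 6: R6 = 600.

600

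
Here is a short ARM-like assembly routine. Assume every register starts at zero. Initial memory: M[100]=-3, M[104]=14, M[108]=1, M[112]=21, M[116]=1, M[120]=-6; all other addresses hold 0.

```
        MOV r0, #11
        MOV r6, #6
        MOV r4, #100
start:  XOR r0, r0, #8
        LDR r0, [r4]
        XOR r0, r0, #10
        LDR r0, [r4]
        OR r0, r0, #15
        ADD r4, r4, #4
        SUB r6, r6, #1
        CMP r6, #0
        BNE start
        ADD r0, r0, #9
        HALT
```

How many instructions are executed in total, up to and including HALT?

after MOV r0, #11: r0=11
after MOV r6, #6: r6=6
after MOV r4, #100: r4=100
after XOR r0, r0, #8: r0=11^8=3
after LDR r0, [r4]: r0=M[100]=-3
after XOR r0, r0, #10: r0=(-3)^10=-9
after LDR r0, [r4]: r0=M[100]=-3
after OR r0, r0, #15: r0=(-3)|15=-1
after ADD r4, r4, #4: r4=100+4=104
after SUB r6, r6, #1: r6=6-1=5
CMP r6, #0  (cmp 5,0)
BNE start: taken
after XOR r0, r0, #8: r0=(-1)^8=-9
after LDR r0, [r4]: r0=M[104]=14
after XOR r0, r0, #10: r0=14^10=4
after LDR r0, [r4]: r0=M[104]=14
after OR r0, r0, #15: r0=14|15=15
after ADD r4, r4, #4: r4=104+4=108
after SUB r6, r6, #1: r6=5-1=4
CMP r6, #0  (cmp 4,0)
BNE start: taken
after XOR r0, r0, #8: r0=15^8=7
after LDR r0, [r4]: r0=M[108]=1
after XOR r0, r0, #10: r0=1^10=11
after LDR r0, [r4]: r0=M[108]=1
after OR r0, r0, #15: r0=1|15=15
after ADD r4, r4, #4: r4=108+4=112
after SUB r6, r6, #1: r6=4-1=3
CMP r6, #0  (cmp 3,0)
BNE start: taken
after XOR r0, r0, #8: r0=15^8=7
after LDR r0, [r4]: r0=M[112]=21
after XOR r0, r0, #10: r0=21^10=31
after LDR r0, [r4]: r0=M[112]=21
after OR r0, r0, #15: r0=21|15=31
after ADD r4, r4, #4: r4=112+4=116
after SUB r6, r6, #1: r6=3-1=2
CMP r6, #0  (cmp 2,0)
BNE start: taken
after XOR r0, r0, #8: r0=31^8=23
after LDR r0, [r4]: r0=M[116]=1
after XOR r0, r0, #10: r0=1^10=11
after LDR r0, [r4]: r0=M[116]=1
after OR r0, r0, #15: r0=1|15=15
after ADD r4, r4, #4: r4=116+4=120
after SUB r6, r6, #1: r6=2-1=1
CMP r6, #0  (cmp 1,0)
BNE start: taken
after XOR r0, r0, #8: r0=15^8=7
after LDR r0, [r4]: r0=M[120]=-6
after XOR r0, r0, #10: r0=(-6)^10=-16
after LDR r0, [r4]: r0=M[120]=-6
after OR r0, r0, #15: r0=(-6)|15=-1
after ADD r4, r4, #4: r4=120+4=124
after SUB r6, r6, #1: r6=1-1=0
CMP r6, #0  (cmp 0,0)
BNE start: not taken
after ADD r0, r0, #9: r0=(-1)+9=8
halt.
Total executed instructions: 59.

59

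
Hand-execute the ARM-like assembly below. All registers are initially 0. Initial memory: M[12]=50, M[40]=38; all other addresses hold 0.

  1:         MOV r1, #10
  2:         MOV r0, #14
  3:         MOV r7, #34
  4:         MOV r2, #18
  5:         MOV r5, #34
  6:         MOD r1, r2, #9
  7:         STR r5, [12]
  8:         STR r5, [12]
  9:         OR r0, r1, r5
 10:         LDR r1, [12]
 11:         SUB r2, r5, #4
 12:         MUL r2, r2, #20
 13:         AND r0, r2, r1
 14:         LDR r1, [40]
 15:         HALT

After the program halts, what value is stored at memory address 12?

MOV r1, #10 → r1=10
MOV r0, #14 → r0=14
MOV r7, #34 → r7=34
MOV r2, #18 → r2=18
MOV r5, #34 → r5=34
MOD r1, r2, #9 → r1=18%9=0
STR r5, [12] → M[12]=34
STR r5, [12] → M[12]=34
OR r0, r1, r5 → r0=0|34=34
LDR r1, [12] → r1=M[12]=34
SUB r2, r5, #4 → r2=34-4=30
MUL r2, r2, #20 → r2=30*20=600
AND r0, r2, r1 → r0=600&34=0
LDR r1, [40] → r1=M[40]=38
halt.

34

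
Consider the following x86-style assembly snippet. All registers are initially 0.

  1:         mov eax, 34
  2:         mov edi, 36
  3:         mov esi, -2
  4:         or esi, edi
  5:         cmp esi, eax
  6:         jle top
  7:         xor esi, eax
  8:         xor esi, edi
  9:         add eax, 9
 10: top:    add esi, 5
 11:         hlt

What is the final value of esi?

3

after mov eax, 34: eax=34
after mov edi, 36: edi=36
after mov esi, -2: esi=-2
after or esi, edi: esi=(-2)|36=-2
cmp esi, eax  (cmp -2,34)
jle top: taken
after add esi, 5: esi=(-2)+5=3
halt.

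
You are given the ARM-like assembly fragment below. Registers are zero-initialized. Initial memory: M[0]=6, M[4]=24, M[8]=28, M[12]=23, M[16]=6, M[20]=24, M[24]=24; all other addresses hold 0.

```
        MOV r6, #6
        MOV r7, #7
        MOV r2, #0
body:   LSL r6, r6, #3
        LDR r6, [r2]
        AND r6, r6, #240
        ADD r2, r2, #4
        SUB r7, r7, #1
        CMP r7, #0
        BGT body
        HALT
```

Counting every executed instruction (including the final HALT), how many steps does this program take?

MOV r6, #6 → r6=6
MOV r7, #7 → r7=7
MOV r2, #0 → r2=0
LSL r6, r6, #3 → r6=6<<3=48
LDR r6, [r2] → r6=M[0]=6
AND r6, r6, #240 → r6=6&240=0
ADD r2, r2, #4 → r2=0+4=4
SUB r7, r7, #1 → r7=7-1=6
CMP r7, #0  (cmp 6,0)
BGT body: taken
LSL r6, r6, #3 → r6=0<<3=0
LDR r6, [r2] → r6=M[4]=24
AND r6, r6, #240 → r6=24&240=16
ADD r2, r2, #4 → r2=4+4=8
SUB r7, r7, #1 → r7=6-1=5
CMP r7, #0  (cmp 5,0)
BGT body: taken
LSL r6, r6, #3 → r6=16<<3=128
LDR r6, [r2] → r6=M[8]=28
AND r6, r6, #240 → r6=28&240=16
ADD r2, r2, #4 → r2=8+4=12
SUB r7, r7, #1 → r7=5-1=4
CMP r7, #0  (cmp 4,0)
BGT body: taken
LSL r6, r6, #3 → r6=16<<3=128
LDR r6, [r2] → r6=M[12]=23
AND r6, r6, #240 → r6=23&240=16
ADD r2, r2, #4 → r2=12+4=16
SUB r7, r7, #1 → r7=4-1=3
CMP r7, #0  (cmp 3,0)
BGT body: taken
LSL r6, r6, #3 → r6=16<<3=128
LDR r6, [r2] → r6=M[16]=6
AND r6, r6, #240 → r6=6&240=0
ADD r2, r2, #4 → r2=16+4=20
SUB r7, r7, #1 → r7=3-1=2
CMP r7, #0  (cmp 2,0)
BGT body: taken
LSL r6, r6, #3 → r6=0<<3=0
LDR r6, [r2] → r6=M[20]=24
AND r6, r6, #240 → r6=24&240=16
ADD r2, r2, #4 → r2=20+4=24
SUB r7, r7, #1 → r7=2-1=1
CMP r7, #0  (cmp 1,0)
BGT body: taken
LSL r6, r6, #3 → r6=16<<3=128
LDR r6, [r2] → r6=M[24]=24
AND r6, r6, #240 → r6=24&240=16
ADD r2, r2, #4 → r2=24+4=28
SUB r7, r7, #1 → r7=1-1=0
CMP r7, #0  (cmp 0,0)
BGT body: not taken
halt.
Total executed instructions: 53.

53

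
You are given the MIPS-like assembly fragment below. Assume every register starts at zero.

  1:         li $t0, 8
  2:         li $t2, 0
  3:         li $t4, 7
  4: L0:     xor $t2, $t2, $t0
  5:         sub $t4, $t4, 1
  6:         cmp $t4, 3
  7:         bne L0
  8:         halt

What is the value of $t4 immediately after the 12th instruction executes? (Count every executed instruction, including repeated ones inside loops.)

5

after li $t0, 8: $t0=8
after li $t2, 0: $t2=0
after li $t4, 7: $t4=7
after xor $t2, $t2, $t0: $t2=0^8=8
after sub $t4, $t4, 1: $t4=7-1=6
cmp $t4, 3  (cmp 6,3)
bne L0: taken
after xor $t2, $t2, $t0: $t2=8^8=0
after sub $t4, $t4, 1: $t4=6-1=5
cmp $t4, 3  (cmp 5,3)
bne L0: taken
after xor $t2, $t2, $t0: $t2=0^8=8
After step 12: $t4 = 5.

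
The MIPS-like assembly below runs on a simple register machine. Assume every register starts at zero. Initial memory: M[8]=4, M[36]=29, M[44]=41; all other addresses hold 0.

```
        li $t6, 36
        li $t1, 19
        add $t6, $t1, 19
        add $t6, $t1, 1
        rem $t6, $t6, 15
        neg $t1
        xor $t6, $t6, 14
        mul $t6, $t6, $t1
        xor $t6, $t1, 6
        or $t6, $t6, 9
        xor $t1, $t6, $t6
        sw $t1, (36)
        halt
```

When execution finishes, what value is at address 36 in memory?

0

$t6=36
$t1=19
$t6=19+19=38
$t6=19+1=20
$t6=20%15=5
$t1=-(19)=-19
$t6=5^14=11
$t6=11*(-19)=-209
$t6=(-19)^6=-21
$t6=(-21)|9=-21
$t1=(-21)^(-21)=0
sw $t1, (36) → M[36]=0
halt.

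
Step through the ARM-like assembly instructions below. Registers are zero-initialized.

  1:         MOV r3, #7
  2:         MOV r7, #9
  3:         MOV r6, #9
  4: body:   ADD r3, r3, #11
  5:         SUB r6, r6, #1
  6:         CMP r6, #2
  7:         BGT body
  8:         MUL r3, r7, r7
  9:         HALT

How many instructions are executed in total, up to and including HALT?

33

r3=7
r7=9
r6=9
r3=7+11=18
r6=9-1=8
CMP r6, #2  (cmp 8,2)
BGT body: taken
r3=18+11=29
r6=8-1=7
CMP r6, #2  (cmp 7,2)
BGT body: taken
r3=29+11=40
r6=7-1=6
CMP r6, #2  (cmp 6,2)
BGT body: taken
r3=40+11=51
r6=6-1=5
CMP r6, #2  (cmp 5,2)
BGT body: taken
r3=51+11=62
r6=5-1=4
CMP r6, #2  (cmp 4,2)
BGT body: taken
r3=62+11=73
r6=4-1=3
CMP r6, #2  (cmp 3,2)
BGT body: taken
r3=73+11=84
r6=3-1=2
CMP r6, #2  (cmp 2,2)
BGT body: not taken
r3=9*9=81
halt.
Total executed instructions: 33.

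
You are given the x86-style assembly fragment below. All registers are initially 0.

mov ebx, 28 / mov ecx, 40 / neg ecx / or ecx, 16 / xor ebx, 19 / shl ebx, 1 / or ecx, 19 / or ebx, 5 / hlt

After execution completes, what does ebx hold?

31

ebx=28
ecx=40
ecx=-(40)=-40
ecx=(-40)|16=-40
ebx=28^19=15
ebx=15<<1=30
ecx=(-40)|19=-37
ebx=30|5=31
halt.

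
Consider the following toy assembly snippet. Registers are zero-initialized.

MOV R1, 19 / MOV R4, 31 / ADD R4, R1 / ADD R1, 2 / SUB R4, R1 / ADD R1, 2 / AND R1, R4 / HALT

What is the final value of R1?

MOV R1, 19 → R1=19
MOV R4, 31 → R4=31
ADD R4, R1 → R4=31+19=50
ADD R1, 2 → R1=19+2=21
SUB R4, R1 → R4=50-21=29
ADD R1, 2 → R1=21+2=23
AND R1, R4 → R1=23&29=21
halt.

21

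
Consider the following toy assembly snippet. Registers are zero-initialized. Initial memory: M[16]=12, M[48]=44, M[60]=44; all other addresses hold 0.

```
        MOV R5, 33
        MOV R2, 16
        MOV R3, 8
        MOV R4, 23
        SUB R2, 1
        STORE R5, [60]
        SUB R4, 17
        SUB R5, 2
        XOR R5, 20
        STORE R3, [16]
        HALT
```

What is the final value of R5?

11

after MOV R5, 33: R5=33
after MOV R2, 16: R2=16
after MOV R3, 8: R3=8
after MOV R4, 23: R4=23
after SUB R2, 1: R2=16-1=15
STORE R5, [60] → M[60]=33
after SUB R4, 17: R4=23-17=6
after SUB R5, 2: R5=33-2=31
after XOR R5, 20: R5=31^20=11
STORE R3, [16] → M[16]=8
halt.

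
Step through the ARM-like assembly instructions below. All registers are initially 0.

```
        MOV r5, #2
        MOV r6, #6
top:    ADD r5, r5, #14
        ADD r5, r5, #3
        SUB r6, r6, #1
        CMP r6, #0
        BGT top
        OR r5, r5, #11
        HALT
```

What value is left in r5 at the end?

107

after MOV r5, #2: r5=2
after MOV r6, #6: r6=6
after ADD r5, r5, #14: r5=2+14=16
after ADD r5, r5, #3: r5=16+3=19
after SUB r6, r6, #1: r6=6-1=5
CMP r6, #0  (cmp 5,0)
BGT top: taken
after ADD r5, r5, #14: r5=19+14=33
after ADD r5, r5, #3: r5=33+3=36
after SUB r6, r6, #1: r6=5-1=4
CMP r6, #0  (cmp 4,0)
BGT top: taken
after ADD r5, r5, #14: r5=36+14=50
after ADD r5, r5, #3: r5=50+3=53
after SUB r6, r6, #1: r6=4-1=3
CMP r6, #0  (cmp 3,0)
BGT top: taken
after ADD r5, r5, #14: r5=53+14=67
after ADD r5, r5, #3: r5=67+3=70
after SUB r6, r6, #1: r6=3-1=2
CMP r6, #0  (cmp 2,0)
BGT top: taken
after ADD r5, r5, #14: r5=70+14=84
after ADD r5, r5, #3: r5=84+3=87
after SUB r6, r6, #1: r6=2-1=1
CMP r6, #0  (cmp 1,0)
BGT top: taken
after ADD r5, r5, #14: r5=87+14=101
after ADD r5, r5, #3: r5=101+3=104
after SUB r6, r6, #1: r6=1-1=0
CMP r6, #0  (cmp 0,0)
BGT top: not taken
after OR r5, r5, #11: r5=104|11=107
halt.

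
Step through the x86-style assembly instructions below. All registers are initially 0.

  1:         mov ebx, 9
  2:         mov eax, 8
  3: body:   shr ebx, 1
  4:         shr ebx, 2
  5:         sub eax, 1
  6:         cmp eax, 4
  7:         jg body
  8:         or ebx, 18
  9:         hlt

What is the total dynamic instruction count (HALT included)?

24

mov ebx, 9 → ebx=9
mov eax, 8 → eax=8
shr ebx, 1 → ebx=9>>1=4
shr ebx, 2 → ebx=4>>2=1
sub eax, 1 → eax=8-1=7
cmp eax, 4  (cmp 7,4)
jg body: taken
shr ebx, 1 → ebx=1>>1=0
shr ebx, 2 → ebx=0>>2=0
sub eax, 1 → eax=7-1=6
cmp eax, 4  (cmp 6,4)
jg body: taken
shr ebx, 1 → ebx=0>>1=0
shr ebx, 2 → ebx=0>>2=0
sub eax, 1 → eax=6-1=5
cmp eax, 4  (cmp 5,4)
jg body: taken
shr ebx, 1 → ebx=0>>1=0
shr ebx, 2 → ebx=0>>2=0
sub eax, 1 → eax=5-1=4
cmp eax, 4  (cmp 4,4)
jg body: not taken
or ebx, 18 → ebx=0|18=18
halt.
Total executed instructions: 24.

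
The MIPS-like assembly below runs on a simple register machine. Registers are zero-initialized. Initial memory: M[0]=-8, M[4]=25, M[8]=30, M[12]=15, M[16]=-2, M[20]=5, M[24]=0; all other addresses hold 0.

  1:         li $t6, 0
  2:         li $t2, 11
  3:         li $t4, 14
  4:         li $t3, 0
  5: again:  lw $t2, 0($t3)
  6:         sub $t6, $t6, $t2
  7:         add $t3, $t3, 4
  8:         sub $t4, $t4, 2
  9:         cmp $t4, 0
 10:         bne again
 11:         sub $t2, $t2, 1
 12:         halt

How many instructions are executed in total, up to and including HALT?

after li $t6, 0: $t6=0
after li $t2, 11: $t2=11
after li $t4, 14: $t4=14
after li $t3, 0: $t3=0
after lw $t2, 0($t3): $t2=M[0]=-8
after sub $t6, $t6, $t2: $t6=0-(-8)=8
after add $t3, $t3, 4: $t3=0+4=4
after sub $t4, $t4, 2: $t4=14-2=12
cmp $t4, 0  (cmp 12,0)
bne again: taken
after lw $t2, 0($t3): $t2=M[4]=25
after sub $t6, $t6, $t2: $t6=8-25=-17
after add $t3, $t3, 4: $t3=4+4=8
after sub $t4, $t4, 2: $t4=12-2=10
cmp $t4, 0  (cmp 10,0)
bne again: taken
after lw $t2, 0($t3): $t2=M[8]=30
after sub $t6, $t6, $t2: $t6=(-17)-30=-47
after add $t3, $t3, 4: $t3=8+4=12
after sub $t4, $t4, 2: $t4=10-2=8
cmp $t4, 0  (cmp 8,0)
bne again: taken
after lw $t2, 0($t3): $t2=M[12]=15
after sub $t6, $t6, $t2: $t6=(-47)-15=-62
after add $t3, $t3, 4: $t3=12+4=16
after sub $t4, $t4, 2: $t4=8-2=6
cmp $t4, 0  (cmp 6,0)
bne again: taken
after lw $t2, 0($t3): $t2=M[16]=-2
after sub $t6, $t6, $t2: $t6=(-62)-(-2)=-60
after add $t3, $t3, 4: $t3=16+4=20
after sub $t4, $t4, 2: $t4=6-2=4
cmp $t4, 0  (cmp 4,0)
bne again: taken
after lw $t2, 0($t3): $t2=M[20]=5
after sub $t6, $t6, $t2: $t6=(-60)-5=-65
after add $t3, $t3, 4: $t3=20+4=24
after sub $t4, $t4, 2: $t4=4-2=2
cmp $t4, 0  (cmp 2,0)
bne again: taken
after lw $t2, 0($t3): $t2=M[24]=0
after sub $t6, $t6, $t2: $t6=(-65)-0=-65
after add $t3, $t3, 4: $t3=24+4=28
after sub $t4, $t4, 2: $t4=2-2=0
cmp $t4, 0  (cmp 0,0)
bne again: not taken
after sub $t2, $t2, 1: $t2=0-1=-1
halt.
Total executed instructions: 48.

48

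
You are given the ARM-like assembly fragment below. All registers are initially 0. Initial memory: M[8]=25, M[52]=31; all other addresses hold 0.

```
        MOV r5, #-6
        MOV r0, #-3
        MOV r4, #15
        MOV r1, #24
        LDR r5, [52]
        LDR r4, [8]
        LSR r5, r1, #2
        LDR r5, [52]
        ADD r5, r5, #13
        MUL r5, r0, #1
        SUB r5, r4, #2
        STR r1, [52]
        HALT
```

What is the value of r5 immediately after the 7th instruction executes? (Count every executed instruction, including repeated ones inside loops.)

6

after MOV r5, #-6: r5=-6
after MOV r0, #-3: r0=-3
after MOV r4, #15: r4=15
after MOV r1, #24: r1=24
after LDR r5, [52]: r5=M[52]=31
after LDR r4, [8]: r4=M[8]=25
after LSR r5, r1, #2: r5=24>>2=6
After step 7: r5 = 6.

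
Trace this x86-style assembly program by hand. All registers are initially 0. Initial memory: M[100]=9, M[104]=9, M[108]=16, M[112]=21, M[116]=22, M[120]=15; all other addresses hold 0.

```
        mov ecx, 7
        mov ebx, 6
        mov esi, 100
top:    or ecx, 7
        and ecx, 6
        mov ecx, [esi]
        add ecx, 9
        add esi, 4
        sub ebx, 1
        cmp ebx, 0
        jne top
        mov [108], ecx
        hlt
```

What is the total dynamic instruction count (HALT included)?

mov ecx, 7 → ecx=7
mov ebx, 6 → ebx=6
mov esi, 100 → esi=100
or ecx, 7 → ecx=7|7=7
and ecx, 6 → ecx=7&6=6
mov ecx, [esi] → ecx=M[100]=9
add ecx, 9 → ecx=9+9=18
add esi, 4 → esi=100+4=104
sub ebx, 1 → ebx=6-1=5
cmp ebx, 0  (cmp 5,0)
jne top: taken
or ecx, 7 → ecx=18|7=23
and ecx, 6 → ecx=23&6=6
mov ecx, [esi] → ecx=M[104]=9
add ecx, 9 → ecx=9+9=18
add esi, 4 → esi=104+4=108
sub ebx, 1 → ebx=5-1=4
cmp ebx, 0  (cmp 4,0)
jne top: taken
or ecx, 7 → ecx=18|7=23
and ecx, 6 → ecx=23&6=6
mov ecx, [esi] → ecx=M[108]=16
add ecx, 9 → ecx=16+9=25
add esi, 4 → esi=108+4=112
sub ebx, 1 → ebx=4-1=3
cmp ebx, 0  (cmp 3,0)
jne top: taken
or ecx, 7 → ecx=25|7=31
and ecx, 6 → ecx=31&6=6
mov ecx, [esi] → ecx=M[112]=21
add ecx, 9 → ecx=21+9=30
add esi, 4 → esi=112+4=116
sub ebx, 1 → ebx=3-1=2
cmp ebx, 0  (cmp 2,0)
jne top: taken
or ecx, 7 → ecx=30|7=31
and ecx, 6 → ecx=31&6=6
mov ecx, [esi] → ecx=M[116]=22
add ecx, 9 → ecx=22+9=31
add esi, 4 → esi=116+4=120
sub ebx, 1 → ebx=2-1=1
cmp ebx, 0  (cmp 1,0)
jne top: taken
or ecx, 7 → ecx=31|7=31
and ecx, 6 → ecx=31&6=6
mov ecx, [esi] → ecx=M[120]=15
add ecx, 9 → ecx=15+9=24
add esi, 4 → esi=120+4=124
sub ebx, 1 → ebx=1-1=0
cmp ebx, 0  (cmp 0,0)
jne top: not taken
mov [108], ecx → M[108]=24
halt.
Total executed instructions: 53.

53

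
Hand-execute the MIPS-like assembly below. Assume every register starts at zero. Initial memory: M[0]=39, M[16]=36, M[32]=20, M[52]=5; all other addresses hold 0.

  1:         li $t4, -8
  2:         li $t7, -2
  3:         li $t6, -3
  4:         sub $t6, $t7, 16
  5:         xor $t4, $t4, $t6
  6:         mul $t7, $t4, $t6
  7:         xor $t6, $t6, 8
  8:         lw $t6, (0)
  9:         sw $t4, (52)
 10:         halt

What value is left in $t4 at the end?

after li $t4, -8: $t4=-8
after li $t7, -2: $t7=-2
after li $t6, -3: $t6=-3
after sub $t6, $t7, 16: $t6=(-2)-16=-18
after xor $t4, $t4, $t6: $t4=(-8)^(-18)=22
after mul $t7, $t4, $t6: $t7=22*(-18)=-396
after xor $t6, $t6, 8: $t6=(-18)^8=-26
after lw $t6, (0): $t6=M[0]=39
sw $t4, (52) → M[52]=22
halt.

22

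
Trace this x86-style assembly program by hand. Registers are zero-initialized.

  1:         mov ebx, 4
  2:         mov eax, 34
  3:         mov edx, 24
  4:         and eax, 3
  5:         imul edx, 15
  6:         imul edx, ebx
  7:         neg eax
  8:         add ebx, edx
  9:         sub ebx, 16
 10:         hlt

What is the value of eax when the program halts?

after mov ebx, 4: ebx=4
after mov eax, 34: eax=34
after mov edx, 24: edx=24
after and eax, 3: eax=34&3=2
after imul edx, 15: edx=24*15=360
after imul edx, ebx: edx=360*4=1440
after neg eax: eax=-(2)=-2
after add ebx, edx: ebx=4+1440=1444
after sub ebx, 16: ebx=1444-16=1428
halt.

-2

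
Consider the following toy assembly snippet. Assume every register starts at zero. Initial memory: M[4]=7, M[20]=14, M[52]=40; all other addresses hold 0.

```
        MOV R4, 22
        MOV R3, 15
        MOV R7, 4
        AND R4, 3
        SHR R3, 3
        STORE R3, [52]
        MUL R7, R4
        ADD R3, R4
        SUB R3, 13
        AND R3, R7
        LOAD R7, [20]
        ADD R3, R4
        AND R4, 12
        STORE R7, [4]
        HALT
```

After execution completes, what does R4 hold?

after MOV R4, 22: R4=22
after MOV R3, 15: R3=15
after MOV R7, 4: R7=4
after AND R4, 3: R4=22&3=2
after SHR R3, 3: R3=15>>3=1
STORE R3, [52] → M[52]=1
after MUL R7, R4: R7=4*2=8
after ADD R3, R4: R3=1+2=3
after SUB R3, 13: R3=3-13=-10
after AND R3, R7: R3=(-10)&8=0
after LOAD R7, [20]: R7=M[20]=14
after ADD R3, R4: R3=0+2=2
after AND R4, 12: R4=2&12=0
STORE R7, [4] → M[4]=14
halt.

0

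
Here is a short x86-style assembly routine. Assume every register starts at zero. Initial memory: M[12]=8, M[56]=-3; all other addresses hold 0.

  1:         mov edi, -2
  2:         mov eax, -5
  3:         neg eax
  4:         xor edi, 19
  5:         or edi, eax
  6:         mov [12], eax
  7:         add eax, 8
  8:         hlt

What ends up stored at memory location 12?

5

after mov edi, -2: edi=-2
after mov eax, -5: eax=-5
after neg eax: eax=-(-5)=5
after xor edi, 19: edi=(-2)^19=-19
after or edi, eax: edi=(-19)|5=-19
mov [12], eax → M[12]=5
after add eax, 8: eax=5+8=13
halt.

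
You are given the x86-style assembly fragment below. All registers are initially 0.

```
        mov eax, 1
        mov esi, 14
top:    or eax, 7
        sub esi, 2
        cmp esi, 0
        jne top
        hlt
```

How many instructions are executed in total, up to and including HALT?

31

eax=1
esi=14
eax=1|7=7
esi=14-2=12
cmp esi, 0  (cmp 12,0)
jne top: taken
eax=7|7=7
esi=12-2=10
cmp esi, 0  (cmp 10,0)
jne top: taken
eax=7|7=7
esi=10-2=8
cmp esi, 0  (cmp 8,0)
jne top: taken
eax=7|7=7
esi=8-2=6
cmp esi, 0  (cmp 6,0)
jne top: taken
eax=7|7=7
esi=6-2=4
cmp esi, 0  (cmp 4,0)
jne top: taken
eax=7|7=7
esi=4-2=2
cmp esi, 0  (cmp 2,0)
jne top: taken
eax=7|7=7
esi=2-2=0
cmp esi, 0  (cmp 0,0)
jne top: not taken
halt.
Total executed instructions: 31.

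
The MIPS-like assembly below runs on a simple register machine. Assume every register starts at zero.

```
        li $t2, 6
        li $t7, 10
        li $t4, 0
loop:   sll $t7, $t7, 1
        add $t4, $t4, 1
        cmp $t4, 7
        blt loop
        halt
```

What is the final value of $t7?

1280

$t2=6
$t7=10
$t4=0
$t7=10<<1=20
$t4=0+1=1
cmp $t4, 7  (cmp 1,7)
blt loop: taken
$t7=20<<1=40
$t4=1+1=2
cmp $t4, 7  (cmp 2,7)
blt loop: taken
$t7=40<<1=80
$t4=2+1=3
cmp $t4, 7  (cmp 3,7)
blt loop: taken
$t7=80<<1=160
$t4=3+1=4
cmp $t4, 7  (cmp 4,7)
blt loop: taken
$t7=160<<1=320
$t4=4+1=5
cmp $t4, 7  (cmp 5,7)
blt loop: taken
$t7=320<<1=640
$t4=5+1=6
cmp $t4, 7  (cmp 6,7)
blt loop: taken
$t7=640<<1=1280
$t4=6+1=7
cmp $t4, 7  (cmp 7,7)
blt loop: not taken
halt.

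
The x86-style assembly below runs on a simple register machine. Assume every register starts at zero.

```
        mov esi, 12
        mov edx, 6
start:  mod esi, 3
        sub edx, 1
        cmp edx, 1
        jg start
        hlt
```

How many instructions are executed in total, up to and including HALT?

23

mov esi, 12 → esi=12
mov edx, 6 → edx=6
mod esi, 3 → esi=12%3=0
sub edx, 1 → edx=6-1=5
cmp edx, 1  (cmp 5,1)
jg start: taken
mod esi, 3 → esi=0%3=0
sub edx, 1 → edx=5-1=4
cmp edx, 1  (cmp 4,1)
jg start: taken
mod esi, 3 → esi=0%3=0
sub edx, 1 → edx=4-1=3
cmp edx, 1  (cmp 3,1)
jg start: taken
mod esi, 3 → esi=0%3=0
sub edx, 1 → edx=3-1=2
cmp edx, 1  (cmp 2,1)
jg start: taken
mod esi, 3 → esi=0%3=0
sub edx, 1 → edx=2-1=1
cmp edx, 1  (cmp 1,1)
jg start: not taken
halt.
Total executed instructions: 23.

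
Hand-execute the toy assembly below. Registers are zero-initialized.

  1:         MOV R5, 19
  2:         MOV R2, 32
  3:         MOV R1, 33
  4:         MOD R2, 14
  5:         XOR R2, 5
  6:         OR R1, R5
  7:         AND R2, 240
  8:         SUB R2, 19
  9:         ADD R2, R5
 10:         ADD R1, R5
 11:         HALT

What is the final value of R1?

after MOV R5, 19: R5=19
after MOV R2, 32: R2=32
after MOV R1, 33: R1=33
after MOD R2, 14: R2=32%14=4
after XOR R2, 5: R2=4^5=1
after OR R1, R5: R1=33|19=51
after AND R2, 240: R2=1&240=0
after SUB R2, 19: R2=0-19=-19
after ADD R2, R5: R2=(-19)+19=0
after ADD R1, R5: R1=51+19=70
halt.

70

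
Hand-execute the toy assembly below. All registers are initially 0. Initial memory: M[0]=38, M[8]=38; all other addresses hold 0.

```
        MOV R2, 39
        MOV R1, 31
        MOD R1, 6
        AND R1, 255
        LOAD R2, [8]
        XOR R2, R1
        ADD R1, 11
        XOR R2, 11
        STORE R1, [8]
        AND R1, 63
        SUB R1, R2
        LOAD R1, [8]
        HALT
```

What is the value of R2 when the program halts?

44

R2=39
R1=31
R1=31%6=1
R1=1&255=1
R2=M[8]=38
R2=38^1=39
R1=1+11=12
R2=39^11=44
STORE R1, [8] → M[8]=12
R1=12&63=12
R1=12-44=-32
R1=M[8]=12
halt.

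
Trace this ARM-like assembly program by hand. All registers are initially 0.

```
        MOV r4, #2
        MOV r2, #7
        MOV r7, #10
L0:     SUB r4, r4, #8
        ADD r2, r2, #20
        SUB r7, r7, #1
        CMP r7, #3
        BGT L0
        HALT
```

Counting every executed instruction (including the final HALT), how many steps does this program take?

MOV r4, #2 → r4=2
MOV r2, #7 → r2=7
MOV r7, #10 → r7=10
SUB r4, r4, #8 → r4=2-8=-6
ADD r2, r2, #20 → r2=7+20=27
SUB r7, r7, #1 → r7=10-1=9
CMP r7, #3  (cmp 9,3)
BGT L0: taken
SUB r4, r4, #8 → r4=(-6)-8=-14
ADD r2, r2, #20 → r2=27+20=47
SUB r7, r7, #1 → r7=9-1=8
CMP r7, #3  (cmp 8,3)
BGT L0: taken
SUB r4, r4, #8 → r4=(-14)-8=-22
ADD r2, r2, #20 → r2=47+20=67
SUB r7, r7, #1 → r7=8-1=7
CMP r7, #3  (cmp 7,3)
BGT L0: taken
SUB r4, r4, #8 → r4=(-22)-8=-30
ADD r2, r2, #20 → r2=67+20=87
SUB r7, r7, #1 → r7=7-1=6
CMP r7, #3  (cmp 6,3)
BGT L0: taken
SUB r4, r4, #8 → r4=(-30)-8=-38
ADD r2, r2, #20 → r2=87+20=107
SUB r7, r7, #1 → r7=6-1=5
CMP r7, #3  (cmp 5,3)
BGT L0: taken
SUB r4, r4, #8 → r4=(-38)-8=-46
ADD r2, r2, #20 → r2=107+20=127
SUB r7, r7, #1 → r7=5-1=4
CMP r7, #3  (cmp 4,3)
BGT L0: taken
SUB r4, r4, #8 → r4=(-46)-8=-54
ADD r2, r2, #20 → r2=127+20=147
SUB r7, r7, #1 → r7=4-1=3
CMP r7, #3  (cmp 3,3)
BGT L0: not taken
halt.
Total executed instructions: 39.

39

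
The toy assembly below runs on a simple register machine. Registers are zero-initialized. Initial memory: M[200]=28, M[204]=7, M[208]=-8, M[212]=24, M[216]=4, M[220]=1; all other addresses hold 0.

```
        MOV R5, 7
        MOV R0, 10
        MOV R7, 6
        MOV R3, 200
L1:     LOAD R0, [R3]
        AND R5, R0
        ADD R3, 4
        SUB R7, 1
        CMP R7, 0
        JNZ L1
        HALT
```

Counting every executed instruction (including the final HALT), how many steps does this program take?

R5=7
R0=10
R7=6
R3=200
R0=M[200]=28
R5=7&28=4
R3=200+4=204
R7=6-1=5
CMP R7, 0  (cmp 5,0)
JNZ L1: taken
R0=M[204]=7
R5=4&7=4
R3=204+4=208
R7=5-1=4
CMP R7, 0  (cmp 4,0)
JNZ L1: taken
R0=M[208]=-8
R5=4&(-8)=0
R3=208+4=212
R7=4-1=3
CMP R7, 0  (cmp 3,0)
JNZ L1: taken
R0=M[212]=24
R5=0&24=0
R3=212+4=216
R7=3-1=2
CMP R7, 0  (cmp 2,0)
JNZ L1: taken
R0=M[216]=4
R5=0&4=0
R3=216+4=220
R7=2-1=1
CMP R7, 0  (cmp 1,0)
JNZ L1: taken
R0=M[220]=1
R5=0&1=0
R3=220+4=224
R7=1-1=0
CMP R7, 0  (cmp 0,0)
JNZ L1: not taken
halt.
Total executed instructions: 41.

41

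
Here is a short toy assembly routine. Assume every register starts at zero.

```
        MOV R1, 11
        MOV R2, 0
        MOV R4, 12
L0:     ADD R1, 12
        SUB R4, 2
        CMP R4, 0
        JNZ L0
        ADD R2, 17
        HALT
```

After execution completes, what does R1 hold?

R1=11
R2=0
R4=12
R1=11+12=23
R4=12-2=10
CMP R4, 0  (cmp 10,0)
JNZ L0: taken
R1=23+12=35
R4=10-2=8
CMP R4, 0  (cmp 8,0)
JNZ L0: taken
R1=35+12=47
R4=8-2=6
CMP R4, 0  (cmp 6,0)
JNZ L0: taken
R1=47+12=59
R4=6-2=4
CMP R4, 0  (cmp 4,0)
JNZ L0: taken
R1=59+12=71
R4=4-2=2
CMP R4, 0  (cmp 2,0)
JNZ L0: taken
R1=71+12=83
R4=2-2=0
CMP R4, 0  (cmp 0,0)
JNZ L0: not taken
R2=0+17=17
halt.

83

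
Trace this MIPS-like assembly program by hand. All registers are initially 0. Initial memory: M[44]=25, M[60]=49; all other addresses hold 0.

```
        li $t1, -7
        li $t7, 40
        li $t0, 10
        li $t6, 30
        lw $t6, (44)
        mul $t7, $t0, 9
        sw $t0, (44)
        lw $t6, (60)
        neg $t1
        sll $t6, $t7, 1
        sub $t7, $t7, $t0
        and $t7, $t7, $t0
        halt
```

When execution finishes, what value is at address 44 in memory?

10

li $t1, -7 → $t1=-7
li $t7, 40 → $t7=40
li $t0, 10 → $t0=10
li $t6, 30 → $t6=30
lw $t6, (44) → $t6=M[44]=25
mul $t7, $t0, 9 → $t7=10*9=90
sw $t0, (44) → M[44]=10
lw $t6, (60) → $t6=M[60]=49
neg $t1 → $t1=-(-7)=7
sll $t6, $t7, 1 → $t6=90<<1=180
sub $t7, $t7, $t0 → $t7=90-10=80
and $t7, $t7, $t0 → $t7=80&10=0
halt.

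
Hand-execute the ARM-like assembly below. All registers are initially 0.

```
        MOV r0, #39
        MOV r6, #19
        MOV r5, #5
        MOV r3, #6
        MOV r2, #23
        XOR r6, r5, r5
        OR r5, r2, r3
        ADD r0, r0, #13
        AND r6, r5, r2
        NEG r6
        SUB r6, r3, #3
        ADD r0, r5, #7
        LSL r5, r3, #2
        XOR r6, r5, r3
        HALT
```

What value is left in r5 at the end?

r0=39
r6=19
r5=5
r3=6
r2=23
r6=5^5=0
r5=23|6=23
r0=39+13=52
r6=23&23=23
r6=-(23)=-23
r6=6-3=3
r0=23+7=30
r5=6<<2=24
r6=24^6=30
halt.

24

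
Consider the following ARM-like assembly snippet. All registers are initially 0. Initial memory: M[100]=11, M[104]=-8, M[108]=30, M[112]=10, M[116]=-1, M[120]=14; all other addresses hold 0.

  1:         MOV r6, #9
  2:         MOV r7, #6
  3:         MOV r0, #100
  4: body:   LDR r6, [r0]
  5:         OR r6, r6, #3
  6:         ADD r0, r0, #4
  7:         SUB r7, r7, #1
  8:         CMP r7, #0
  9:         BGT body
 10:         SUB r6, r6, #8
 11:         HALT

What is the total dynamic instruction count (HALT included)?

after MOV r6, #9: r6=9
after MOV r7, #6: r7=6
after MOV r0, #100: r0=100
after LDR r6, [r0]: r6=M[100]=11
after OR r6, r6, #3: r6=11|3=11
after ADD r0, r0, #4: r0=100+4=104
after SUB r7, r7, #1: r7=6-1=5
CMP r7, #0  (cmp 5,0)
BGT body: taken
after LDR r6, [r0]: r6=M[104]=-8
after OR r6, r6, #3: r6=(-8)|3=-5
after ADD r0, r0, #4: r0=104+4=108
after SUB r7, r7, #1: r7=5-1=4
CMP r7, #0  (cmp 4,0)
BGT body: taken
after LDR r6, [r0]: r6=M[108]=30
after OR r6, r6, #3: r6=30|3=31
after ADD r0, r0, #4: r0=108+4=112
after SUB r7, r7, #1: r7=4-1=3
CMP r7, #0  (cmp 3,0)
BGT body: taken
after LDR r6, [r0]: r6=M[112]=10
after OR r6, r6, #3: r6=10|3=11
after ADD r0, r0, #4: r0=112+4=116
after SUB r7, r7, #1: r7=3-1=2
CMP r7, #0  (cmp 2,0)
BGT body: taken
after LDR r6, [r0]: r6=M[116]=-1
after OR r6, r6, #3: r6=(-1)|3=-1
after ADD r0, r0, #4: r0=116+4=120
after SUB r7, r7, #1: r7=2-1=1
CMP r7, #0  (cmp 1,0)
BGT body: taken
after LDR r6, [r0]: r6=M[120]=14
after OR r6, r6, #3: r6=14|3=15
after ADD r0, r0, #4: r0=120+4=124
after SUB r7, r7, #1: r7=1-1=0
CMP r7, #0  (cmp 0,0)
BGT body: not taken
after SUB r6, r6, #8: r6=15-8=7
halt.
Total executed instructions: 41.

41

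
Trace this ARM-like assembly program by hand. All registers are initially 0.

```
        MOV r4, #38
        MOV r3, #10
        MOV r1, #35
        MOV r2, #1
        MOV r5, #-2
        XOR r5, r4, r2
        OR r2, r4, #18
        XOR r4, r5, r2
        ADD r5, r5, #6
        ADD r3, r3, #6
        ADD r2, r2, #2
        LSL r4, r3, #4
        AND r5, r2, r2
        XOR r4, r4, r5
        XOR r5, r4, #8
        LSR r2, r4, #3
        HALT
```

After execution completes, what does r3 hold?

16

after MOV r4, #38: r4=38
after MOV r3, #10: r3=10
after MOV r1, #35: r1=35
after MOV r2, #1: r2=1
after MOV r5, #-2: r5=-2
after XOR r5, r4, r2: r5=38^1=39
after OR r2, r4, #18: r2=38|18=54
after XOR r4, r5, r2: r4=39^54=17
after ADD r5, r5, #6: r5=39+6=45
after ADD r3, r3, #6: r3=10+6=16
after ADD r2, r2, #2: r2=54+2=56
after LSL r4, r3, #4: r4=16<<4=256
after AND r5, r2, r2: r5=56&56=56
after XOR r4, r4, r5: r4=256^56=312
after XOR r5, r4, #8: r5=312^8=304
after LSR r2, r4, #3: r2=312>>3=39
halt.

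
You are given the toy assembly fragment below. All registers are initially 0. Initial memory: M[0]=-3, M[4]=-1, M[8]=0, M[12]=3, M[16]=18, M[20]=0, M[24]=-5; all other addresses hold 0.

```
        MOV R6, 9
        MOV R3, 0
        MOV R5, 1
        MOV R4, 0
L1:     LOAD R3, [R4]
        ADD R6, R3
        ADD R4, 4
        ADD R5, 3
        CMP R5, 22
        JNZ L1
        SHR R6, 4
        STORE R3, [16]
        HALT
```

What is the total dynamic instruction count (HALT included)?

R6=9
R3=0
R5=1
R4=0
R3=M[0]=-3
R6=9+(-3)=6
R4=0+4=4
R5=1+3=4
CMP R5, 22  (cmp 4,22)
JNZ L1: taken
R3=M[4]=-1
R6=6+(-1)=5
R4=4+4=8
R5=4+3=7
CMP R5, 22  (cmp 7,22)
JNZ L1: taken
R3=M[8]=0
R6=5+0=5
R4=8+4=12
R5=7+3=10
CMP R5, 22  (cmp 10,22)
JNZ L1: taken
R3=M[12]=3
R6=5+3=8
R4=12+4=16
R5=10+3=13
CMP R5, 22  (cmp 13,22)
JNZ L1: taken
R3=M[16]=18
R6=8+18=26
R4=16+4=20
R5=13+3=16
CMP R5, 22  (cmp 16,22)
JNZ L1: taken
R3=M[20]=0
R6=26+0=26
R4=20+4=24
R5=16+3=19
CMP R5, 22  (cmp 19,22)
JNZ L1: taken
R3=M[24]=-5
R6=26+(-5)=21
R4=24+4=28
R5=19+3=22
CMP R5, 22  (cmp 22,22)
JNZ L1: not taken
R6=21>>4=1
STORE R3, [16] → M[16]=-5
halt.
Total executed instructions: 49.

49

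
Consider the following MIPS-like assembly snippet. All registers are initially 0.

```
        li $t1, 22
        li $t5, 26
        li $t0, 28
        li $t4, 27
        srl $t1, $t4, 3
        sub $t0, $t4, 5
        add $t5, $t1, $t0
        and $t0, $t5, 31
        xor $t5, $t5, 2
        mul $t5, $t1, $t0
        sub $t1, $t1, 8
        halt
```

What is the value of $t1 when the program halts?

$t1=22
$t5=26
$t0=28
$t4=27
$t1=27>>3=3
$t0=27-5=22
$t5=3+22=25
$t0=25&31=25
$t5=25^2=27
$t5=3*25=75
$t1=3-8=-5
halt.

-5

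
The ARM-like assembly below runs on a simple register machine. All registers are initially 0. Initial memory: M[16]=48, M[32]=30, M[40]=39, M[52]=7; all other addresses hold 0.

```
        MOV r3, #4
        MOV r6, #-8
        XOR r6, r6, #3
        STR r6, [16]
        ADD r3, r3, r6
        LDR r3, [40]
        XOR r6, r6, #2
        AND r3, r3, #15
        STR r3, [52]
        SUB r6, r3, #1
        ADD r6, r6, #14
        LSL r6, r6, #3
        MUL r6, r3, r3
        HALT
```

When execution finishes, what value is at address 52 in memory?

7

after MOV r3, #4: r3=4
after MOV r6, #-8: r6=-8
after XOR r6, r6, #3: r6=(-8)^3=-5
STR r6, [16] → M[16]=-5
after ADD r3, r3, r6: r3=4+(-5)=-1
after LDR r3, [40]: r3=M[40]=39
after XOR r6, r6, #2: r6=(-5)^2=-7
after AND r3, r3, #15: r3=39&15=7
STR r3, [52] → M[52]=7
after SUB r6, r3, #1: r6=7-1=6
after ADD r6, r6, #14: r6=6+14=20
after LSL r6, r6, #3: r6=20<<3=160
after MUL r6, r3, r3: r6=7*7=49
halt.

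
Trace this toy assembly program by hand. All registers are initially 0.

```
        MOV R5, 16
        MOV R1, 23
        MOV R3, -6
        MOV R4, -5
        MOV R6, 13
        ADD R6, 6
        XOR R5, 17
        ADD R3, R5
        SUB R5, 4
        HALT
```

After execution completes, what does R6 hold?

19

R5=16
R1=23
R3=-6
R4=-5
R6=13
R6=13+6=19
R5=16^17=1
R3=(-6)+1=-5
R5=1-4=-3
halt.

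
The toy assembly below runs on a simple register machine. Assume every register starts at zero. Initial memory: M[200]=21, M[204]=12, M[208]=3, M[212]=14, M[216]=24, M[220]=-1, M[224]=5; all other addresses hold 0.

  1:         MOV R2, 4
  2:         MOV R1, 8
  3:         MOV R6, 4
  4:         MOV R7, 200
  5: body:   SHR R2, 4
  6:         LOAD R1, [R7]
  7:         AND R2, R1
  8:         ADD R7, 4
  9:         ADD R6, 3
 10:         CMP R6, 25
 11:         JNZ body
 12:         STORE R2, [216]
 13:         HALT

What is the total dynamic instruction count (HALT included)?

55

after MOV R2, 4: R2=4
after MOV R1, 8: R1=8
after MOV R6, 4: R6=4
after MOV R7, 200: R7=200
after SHR R2, 4: R2=4>>4=0
after LOAD R1, [R7]: R1=M[200]=21
after AND R2, R1: R2=0&21=0
after ADD R7, 4: R7=200+4=204
after ADD R6, 3: R6=4+3=7
CMP R6, 25  (cmp 7,25)
JNZ body: taken
after SHR R2, 4: R2=0>>4=0
after LOAD R1, [R7]: R1=M[204]=12
after AND R2, R1: R2=0&12=0
after ADD R7, 4: R7=204+4=208
after ADD R6, 3: R6=7+3=10
CMP R6, 25  (cmp 10,25)
JNZ body: taken
after SHR R2, 4: R2=0>>4=0
after LOAD R1, [R7]: R1=M[208]=3
after AND R2, R1: R2=0&3=0
after ADD R7, 4: R7=208+4=212
after ADD R6, 3: R6=10+3=13
CMP R6, 25  (cmp 13,25)
JNZ body: taken
after SHR R2, 4: R2=0>>4=0
after LOAD R1, [R7]: R1=M[212]=14
after AND R2, R1: R2=0&14=0
after ADD R7, 4: R7=212+4=216
after ADD R6, 3: R6=13+3=16
CMP R6, 25  (cmp 16,25)
JNZ body: taken
after SHR R2, 4: R2=0>>4=0
after LOAD R1, [R7]: R1=M[216]=24
after AND R2, R1: R2=0&24=0
after ADD R7, 4: R7=216+4=220
after ADD R6, 3: R6=16+3=19
CMP R6, 25  (cmp 19,25)
JNZ body: taken
after SHR R2, 4: R2=0>>4=0
after LOAD R1, [R7]: R1=M[220]=-1
after AND R2, R1: R2=0&(-1)=0
after ADD R7, 4: R7=220+4=224
after ADD R6, 3: R6=19+3=22
CMP R6, 25  (cmp 22,25)
JNZ body: taken
after SHR R2, 4: R2=0>>4=0
after LOAD R1, [R7]: R1=M[224]=5
after AND R2, R1: R2=0&5=0
after ADD R7, 4: R7=224+4=228
after ADD R6, 3: R6=22+3=25
CMP R6, 25  (cmp 25,25)
JNZ body: not taken
STORE R2, [216] → M[216]=0
halt.
Total executed instructions: 55.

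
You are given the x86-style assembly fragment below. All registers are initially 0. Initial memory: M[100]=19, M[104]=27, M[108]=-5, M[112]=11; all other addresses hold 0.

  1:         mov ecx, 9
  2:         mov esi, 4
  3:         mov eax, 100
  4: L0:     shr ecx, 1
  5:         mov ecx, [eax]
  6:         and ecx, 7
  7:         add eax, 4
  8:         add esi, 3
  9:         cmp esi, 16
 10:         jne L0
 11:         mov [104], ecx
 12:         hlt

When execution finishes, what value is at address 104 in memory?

after mov ecx, 9: ecx=9
after mov esi, 4: esi=4
after mov eax, 100: eax=100
after shr ecx, 1: ecx=9>>1=4
after mov ecx, [eax]: ecx=M[100]=19
after and ecx, 7: ecx=19&7=3
after add eax, 4: eax=100+4=104
after add esi, 3: esi=4+3=7
cmp esi, 16  (cmp 7,16)
jne L0: taken
after shr ecx, 1: ecx=3>>1=1
after mov ecx, [eax]: ecx=M[104]=27
after and ecx, 7: ecx=27&7=3
after add eax, 4: eax=104+4=108
after add esi, 3: esi=7+3=10
cmp esi, 16  (cmp 10,16)
jne L0: taken
after shr ecx, 1: ecx=3>>1=1
after mov ecx, [eax]: ecx=M[108]=-5
after and ecx, 7: ecx=(-5)&7=3
after add eax, 4: eax=108+4=112
after add esi, 3: esi=10+3=13
cmp esi, 16  (cmp 13,16)
jne L0: taken
after shr ecx, 1: ecx=3>>1=1
after mov ecx, [eax]: ecx=M[112]=11
after and ecx, 7: ecx=11&7=3
after add eax, 4: eax=112+4=116
after add esi, 3: esi=13+3=16
cmp esi, 16  (cmp 16,16)
jne L0: not taken
mov [104], ecx → M[104]=3
halt.

3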